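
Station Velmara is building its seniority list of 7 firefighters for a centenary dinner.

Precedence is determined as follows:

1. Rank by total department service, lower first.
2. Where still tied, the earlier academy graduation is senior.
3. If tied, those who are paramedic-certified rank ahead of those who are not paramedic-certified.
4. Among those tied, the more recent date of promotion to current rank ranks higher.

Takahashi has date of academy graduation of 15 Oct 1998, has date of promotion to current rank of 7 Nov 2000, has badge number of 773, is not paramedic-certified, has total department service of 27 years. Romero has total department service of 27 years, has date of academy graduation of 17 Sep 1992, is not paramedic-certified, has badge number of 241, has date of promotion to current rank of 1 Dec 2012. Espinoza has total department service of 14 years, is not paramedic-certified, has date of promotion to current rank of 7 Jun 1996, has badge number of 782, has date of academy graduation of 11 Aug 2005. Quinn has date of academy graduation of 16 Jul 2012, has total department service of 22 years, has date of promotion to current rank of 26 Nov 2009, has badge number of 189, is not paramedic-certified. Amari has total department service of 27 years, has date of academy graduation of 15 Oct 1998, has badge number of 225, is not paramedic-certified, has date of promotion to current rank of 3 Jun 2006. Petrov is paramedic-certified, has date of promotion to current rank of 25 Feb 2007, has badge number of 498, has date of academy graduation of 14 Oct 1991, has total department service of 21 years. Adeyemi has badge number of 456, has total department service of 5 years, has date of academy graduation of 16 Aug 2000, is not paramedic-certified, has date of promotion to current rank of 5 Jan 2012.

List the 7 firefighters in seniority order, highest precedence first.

By total department service (lower first): Adeyemi (5 years); then Espinoza (14 years); then Petrov (21 years); then Quinn (22 years); then Romero, Amari and Takahashi (each 27 years).
Among Romero, Amari and Takahashi, by date of academy graduation (earlier first): Romero (17 Sep 1992) before Amari and Takahashi (15 Oct 1998).
Amari and Takahashi are each not paramedic-certified, so the next rule applies.
Among Amari and Takahashi, by date of promotion to current rank (later first): Amari (3 Jun 2006) before Takahashi (7 Nov 2000).
Full order: Adeyemi, Espinoza, Petrov, Quinn, Romero, Amari, Takahashi.

Adeyemi, Espinoza, Petrov, Quinn, Romero, Amari, Takahashi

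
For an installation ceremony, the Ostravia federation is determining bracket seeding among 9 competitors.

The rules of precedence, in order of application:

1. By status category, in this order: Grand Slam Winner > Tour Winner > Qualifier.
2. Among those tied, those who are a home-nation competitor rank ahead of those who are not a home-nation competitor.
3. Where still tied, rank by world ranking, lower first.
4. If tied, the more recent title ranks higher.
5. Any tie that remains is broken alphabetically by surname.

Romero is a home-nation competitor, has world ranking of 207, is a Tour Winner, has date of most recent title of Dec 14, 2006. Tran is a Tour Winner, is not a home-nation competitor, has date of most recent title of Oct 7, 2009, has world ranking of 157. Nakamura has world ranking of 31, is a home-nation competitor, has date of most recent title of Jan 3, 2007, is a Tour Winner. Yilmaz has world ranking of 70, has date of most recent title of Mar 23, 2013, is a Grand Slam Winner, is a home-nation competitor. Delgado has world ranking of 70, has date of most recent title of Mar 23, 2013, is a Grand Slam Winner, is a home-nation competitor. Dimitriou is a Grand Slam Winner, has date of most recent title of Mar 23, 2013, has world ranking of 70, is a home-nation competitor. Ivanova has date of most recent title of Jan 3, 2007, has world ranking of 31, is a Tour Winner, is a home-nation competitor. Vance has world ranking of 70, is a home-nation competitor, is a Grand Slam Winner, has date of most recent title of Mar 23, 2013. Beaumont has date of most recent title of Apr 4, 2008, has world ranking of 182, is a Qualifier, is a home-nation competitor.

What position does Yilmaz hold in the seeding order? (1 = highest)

By status category: Delgado, Dimitriou, Vance and Yilmaz (Grand Slam Winner); then Ivanova, Nakamura, Romero and Tran (Tour Winner); then Beaumont (Qualifier).
Delgado, Dimitriou, Vance and Yilmaz are each a home-nation competitor, so the next rule applies.
Delgado, Dimitriou, Vance and Yilmaz all have world ranking 70, so the next rule applies.
Delgado, Dimitriou, Vance and Yilmaz all have date of most recent title Mar 23, 2013, so the next rule applies.
Among Delgado, Dimitriou, Vance and Yilmaz, alphabetically by surname: Delgado before Dimitriou before Vance before Yilmaz.
Among Ivanova, Nakamura, Romero and Tran, a home-nation competitor before not a home-nation competitor: Ivanova, Nakamura and Romero (a home-nation competitor) before Tran (not a home-nation competitor).
Among Ivanova, Nakamura and Romero, by world ranking (lower first): Ivanova and Nakamura (31) before Romero (207).
Ivanova and Nakamura both have date of most recent title Jan 3, 2007, so the next rule applies.
Among Ivanova and Nakamura, alphabetically by surname: Ivanova before Nakamura.
Order: Delgado, Dimitriou, Vance, Yilmaz, Ivanova, Nakamura, Romero, Tran, Beaumont. So position 4.

4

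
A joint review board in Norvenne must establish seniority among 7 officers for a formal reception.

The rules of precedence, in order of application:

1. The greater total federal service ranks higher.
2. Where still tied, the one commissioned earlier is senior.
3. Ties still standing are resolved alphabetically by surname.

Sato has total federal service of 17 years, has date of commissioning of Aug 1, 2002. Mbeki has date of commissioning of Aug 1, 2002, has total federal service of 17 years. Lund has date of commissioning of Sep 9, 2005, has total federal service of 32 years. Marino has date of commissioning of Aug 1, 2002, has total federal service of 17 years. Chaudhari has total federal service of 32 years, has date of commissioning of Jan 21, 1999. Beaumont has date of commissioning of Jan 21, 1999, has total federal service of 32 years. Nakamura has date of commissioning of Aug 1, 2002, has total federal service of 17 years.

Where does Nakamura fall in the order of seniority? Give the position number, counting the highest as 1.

6

By total federal service (higher first): Beaumont, Chaudhari and Lund (each 32 years); then Marino, Mbeki, Nakamura and Sato (each 17 years).
Among Beaumont, Chaudhari and Lund, by date of commissioning (earlier first): Beaumont and Chaudhari (Jan 21, 1999) before Lund (Sep 9, 2005).
Among Beaumont and Chaudhari, alphabetically by surname: Beaumont before Chaudhari.
Marino, Mbeki, Nakamura and Sato all have date of commissioning Aug 1, 2002, so the next rule applies.
Among Marino, Mbeki, Nakamura and Sato, alphabetically by surname: Marino before Mbeki before Nakamura before Sato.
Order: Beaumont, Chaudhari, Lund, Marino, Mbeki, Nakamura, Sato. So position 6.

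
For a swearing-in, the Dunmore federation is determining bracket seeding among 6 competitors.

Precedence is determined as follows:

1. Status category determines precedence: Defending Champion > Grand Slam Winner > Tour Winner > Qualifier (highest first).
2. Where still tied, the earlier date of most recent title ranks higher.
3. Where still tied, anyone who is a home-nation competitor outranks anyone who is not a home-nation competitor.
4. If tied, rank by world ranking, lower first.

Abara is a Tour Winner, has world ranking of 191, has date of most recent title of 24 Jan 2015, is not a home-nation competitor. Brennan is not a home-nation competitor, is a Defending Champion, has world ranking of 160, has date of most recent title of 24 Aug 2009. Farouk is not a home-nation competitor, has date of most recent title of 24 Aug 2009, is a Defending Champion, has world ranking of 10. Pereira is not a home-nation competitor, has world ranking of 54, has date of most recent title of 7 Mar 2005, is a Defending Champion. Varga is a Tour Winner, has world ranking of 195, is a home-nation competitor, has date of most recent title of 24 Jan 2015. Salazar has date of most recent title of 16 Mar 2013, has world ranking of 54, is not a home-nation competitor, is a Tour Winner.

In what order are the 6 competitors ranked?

Pereira, Farouk, Brennan, Salazar, Varga, Abara

By status category: Pereira, Farouk and Brennan (Defending Champion); then Salazar, Varga and Abara (Tour Winner).
Among Pereira, Farouk and Brennan, by date of most recent title (earlier first): Pereira (7 Mar 2005) before Farouk and Brennan (24 Aug 2009).
Farouk and Brennan are each not a home-nation competitor, so the next rule applies.
Among Farouk and Brennan, by world ranking (lower first): Farouk (10) before Brennan (160).
Among Salazar, Varga and Abara, by date of most recent title (earlier first): Salazar (16 Mar 2013) before Varga and Abara (24 Jan 2015).
Among Varga and Abara, a home-nation competitor before not a home-nation competitor: Varga (a home-nation competitor) before Abara (not a home-nation competitor).
Full order: Pereira, Farouk, Brennan, Salazar, Varga, Abara.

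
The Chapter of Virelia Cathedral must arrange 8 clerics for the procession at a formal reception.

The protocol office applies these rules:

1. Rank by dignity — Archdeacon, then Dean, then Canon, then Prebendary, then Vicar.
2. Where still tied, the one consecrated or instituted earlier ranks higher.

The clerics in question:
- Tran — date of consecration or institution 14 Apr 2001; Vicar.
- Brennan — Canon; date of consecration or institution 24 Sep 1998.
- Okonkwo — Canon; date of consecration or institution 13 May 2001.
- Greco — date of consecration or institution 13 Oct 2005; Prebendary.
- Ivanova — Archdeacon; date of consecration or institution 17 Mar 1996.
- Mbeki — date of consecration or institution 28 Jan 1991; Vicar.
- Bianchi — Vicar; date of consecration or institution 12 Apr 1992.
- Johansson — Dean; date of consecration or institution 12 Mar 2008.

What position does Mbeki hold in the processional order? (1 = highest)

6

By dignity: Ivanova (Archdeacon); then Johansson (Dean); then Brennan and Okonkwo (Canon); then Greco (Prebendary); then Mbeki, Bianchi and Tran (Vicar).
Among Brennan and Okonkwo, by date of consecration or institution (earlier first): Brennan (24 Sep 1998) before Okonkwo (13 May 2001).
Among Mbeki, Bianchi and Tran, by date of consecration or institution (earlier first): Mbeki (28 Jan 1991) before Bianchi (12 Apr 1992) before Tran (14 Apr 2001).
Order: Ivanova, Johansson, Brennan, Okonkwo, Greco, Mbeki, Bianchi, Tran. So position 6.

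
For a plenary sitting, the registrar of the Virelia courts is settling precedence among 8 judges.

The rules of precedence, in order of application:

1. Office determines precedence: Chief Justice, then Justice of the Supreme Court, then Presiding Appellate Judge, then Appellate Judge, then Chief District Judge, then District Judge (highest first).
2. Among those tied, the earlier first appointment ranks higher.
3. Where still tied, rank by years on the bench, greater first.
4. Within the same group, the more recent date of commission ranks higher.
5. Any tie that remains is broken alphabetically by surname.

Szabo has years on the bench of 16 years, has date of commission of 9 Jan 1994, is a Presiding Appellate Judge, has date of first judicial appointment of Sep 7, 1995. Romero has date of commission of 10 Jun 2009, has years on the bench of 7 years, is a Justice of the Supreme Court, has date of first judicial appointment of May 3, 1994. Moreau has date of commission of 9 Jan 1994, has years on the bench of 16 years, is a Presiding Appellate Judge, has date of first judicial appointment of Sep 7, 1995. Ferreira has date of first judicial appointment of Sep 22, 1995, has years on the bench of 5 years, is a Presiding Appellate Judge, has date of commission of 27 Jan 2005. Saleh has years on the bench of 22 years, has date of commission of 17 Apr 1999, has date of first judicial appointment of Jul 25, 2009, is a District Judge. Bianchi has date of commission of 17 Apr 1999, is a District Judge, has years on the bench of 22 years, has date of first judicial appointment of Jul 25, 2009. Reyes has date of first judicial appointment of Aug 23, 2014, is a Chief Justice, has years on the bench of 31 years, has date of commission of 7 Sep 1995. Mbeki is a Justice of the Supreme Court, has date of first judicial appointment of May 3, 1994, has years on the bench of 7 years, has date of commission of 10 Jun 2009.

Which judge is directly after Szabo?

Ferreira

By office: Reyes (Chief Justice); then Mbeki and Romero (Justice of the Supreme Court); then Moreau, Szabo and Ferreira (Presiding Appellate Judge); then Bianchi and Saleh (District Judge).
Mbeki and Romero both have date of first judicial appointment May 3, 1994, so the next rule applies.
Mbeki and Romero both have years on the bench 7 years, so the next rule applies.
Mbeki and Romero both have date of commission 10 Jun 2009, so the next rule applies.
Among Mbeki and Romero, alphabetically by surname: Mbeki before Romero.
Among Moreau, Szabo and Ferreira, by date of first judicial appointment (earlier first): Moreau and Szabo (Sep 7, 1995) before Ferreira (Sep 22, 1995).
Moreau and Szabo both have years on the bench 16 years, so the next rule applies.
Moreau and Szabo both have date of commission 9 Jan 1994, so the next rule applies.
Among Moreau and Szabo, alphabetically by surname: Moreau before Szabo.
Bianchi and Saleh both have date of first judicial appointment Jul 25, 2009, so the next rule applies.
Bianchi and Saleh both have years on the bench 22 years, so the next rule applies.
Bianchi and Saleh both have date of commission 17 Apr 1999, so the next rule applies.
Among Bianchi and Saleh, alphabetically by surname: Bianchi before Saleh.
Order: Reyes, Mbeki, Romero, Moreau, Szabo, Ferreira, Bianchi, Saleh.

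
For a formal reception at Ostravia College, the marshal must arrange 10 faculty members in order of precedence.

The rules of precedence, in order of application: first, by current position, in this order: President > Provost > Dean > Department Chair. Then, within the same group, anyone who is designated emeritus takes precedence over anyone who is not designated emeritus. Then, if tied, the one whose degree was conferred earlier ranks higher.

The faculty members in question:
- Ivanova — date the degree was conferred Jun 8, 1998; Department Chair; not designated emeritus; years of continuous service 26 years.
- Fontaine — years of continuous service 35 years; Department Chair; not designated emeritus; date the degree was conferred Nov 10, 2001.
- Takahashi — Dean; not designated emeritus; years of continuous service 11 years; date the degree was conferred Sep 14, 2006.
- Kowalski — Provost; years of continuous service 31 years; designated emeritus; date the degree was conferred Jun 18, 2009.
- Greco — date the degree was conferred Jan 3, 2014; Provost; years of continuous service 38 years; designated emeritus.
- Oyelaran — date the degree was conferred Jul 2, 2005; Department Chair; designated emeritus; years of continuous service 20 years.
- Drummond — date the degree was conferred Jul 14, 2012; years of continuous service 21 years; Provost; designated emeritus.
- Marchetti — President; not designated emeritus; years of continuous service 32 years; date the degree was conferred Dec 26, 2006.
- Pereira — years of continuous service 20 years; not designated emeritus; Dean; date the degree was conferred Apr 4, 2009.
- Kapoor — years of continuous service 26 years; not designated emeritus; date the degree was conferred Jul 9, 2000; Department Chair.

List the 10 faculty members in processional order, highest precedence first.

By current position: Marchetti (President); then Kowalski, Drummond and Greco (Provost); then Takahashi and Pereira (Dean); then Oyelaran, Ivanova, Kapoor and Fontaine (Department Chair).
Kowalski, Drummond and Greco are each designated emeritus, so the next rule applies.
Among Kowalski, Drummond and Greco, by date the degree was conferred (earlier first): Kowalski (Jun 18, 2009) before Drummond (Jul 14, 2012) before Greco (Jan 3, 2014).
Takahashi and Pereira are each not designated emeritus, so the next rule applies.
Among Takahashi and Pereira, by date the degree was conferred (earlier first): Takahashi (Sep 14, 2006) before Pereira (Apr 4, 2009).
Among Oyelaran, Ivanova, Kapoor and Fontaine, designated emeritus before not designated emeritus: Oyelaran (designated emeritus) before Ivanova, Kapoor and Fontaine (not designated emeritus).
Among Ivanova, Kapoor and Fontaine, by date the degree was conferred (earlier first): Ivanova (Jun 8, 1998) before Kapoor (Jul 9, 2000) before Fontaine (Nov 10, 2001).
Full order: Marchetti, Kowalski, Drummond, Greco, Takahashi, Pereira, Oyelaran, Ivanova, Kapoor, Fontaine.

Marchetti, Kowalski, Drummond, Greco, Takahashi, Pereira, Oyelaran, Ivanova, Kapoor, Fontaine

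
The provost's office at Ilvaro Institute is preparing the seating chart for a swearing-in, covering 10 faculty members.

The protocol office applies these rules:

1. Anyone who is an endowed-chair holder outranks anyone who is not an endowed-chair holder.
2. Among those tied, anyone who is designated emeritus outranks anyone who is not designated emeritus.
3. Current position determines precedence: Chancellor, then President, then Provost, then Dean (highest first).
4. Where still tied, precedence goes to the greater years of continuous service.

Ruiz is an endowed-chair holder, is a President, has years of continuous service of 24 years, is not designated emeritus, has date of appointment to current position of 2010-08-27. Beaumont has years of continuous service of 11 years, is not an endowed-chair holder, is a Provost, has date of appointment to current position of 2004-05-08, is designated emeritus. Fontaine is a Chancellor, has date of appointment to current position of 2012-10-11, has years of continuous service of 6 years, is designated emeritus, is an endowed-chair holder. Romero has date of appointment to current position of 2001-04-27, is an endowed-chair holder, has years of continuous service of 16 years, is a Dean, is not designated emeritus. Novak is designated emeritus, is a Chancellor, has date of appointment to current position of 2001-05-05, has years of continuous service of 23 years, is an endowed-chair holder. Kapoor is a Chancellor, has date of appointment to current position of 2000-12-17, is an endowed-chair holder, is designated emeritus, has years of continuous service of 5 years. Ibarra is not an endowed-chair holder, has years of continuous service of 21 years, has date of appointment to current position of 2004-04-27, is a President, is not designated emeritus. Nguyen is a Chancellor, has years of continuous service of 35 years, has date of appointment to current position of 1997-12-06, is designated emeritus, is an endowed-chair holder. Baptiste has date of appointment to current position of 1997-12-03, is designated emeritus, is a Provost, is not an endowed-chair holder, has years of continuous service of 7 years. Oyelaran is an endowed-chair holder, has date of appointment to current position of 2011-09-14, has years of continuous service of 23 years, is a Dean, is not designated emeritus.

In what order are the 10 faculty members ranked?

By the first rule: Nguyen, Novak, Fontaine, Kapoor, Ruiz, Oyelaran and Romero (each an endowed-chair holder); then Beaumont, Baptiste and Ibarra (each not an endowed-chair holder).
Among Nguyen, Novak, Fontaine, Kapoor, Ruiz, Oyelaran and Romero, designated emeritus before not designated emeritus: Nguyen, Novak, Fontaine and Kapoor (designated emeritus) before Ruiz, Oyelaran and Romero (not designated emeritus).
Nguyen, Novak, Fontaine and Kapoor are each Chancellor, so the next rule applies.
Among Nguyen, Novak, Fontaine and Kapoor, by years of continuous service (higher first): Nguyen (35 years) before Novak (23 years) before Fontaine (6 years) before Kapoor (5 years).
Among Ruiz, Oyelaran and Romero, by current position: Ruiz (President) before Oyelaran and Romero (Dean).
Among Oyelaran and Romero, by years of continuous service (higher first): Oyelaran (23 years) before Romero (16 years).
Among Beaumont, Baptiste and Ibarra, designated emeritus before not designated emeritus: Beaumont and Baptiste (designated emeritus) before Ibarra (not designated emeritus).
Beaumont and Baptiste are each Provost, so the next rule applies.
Among Beaumont and Baptiste, by years of continuous service (higher first): Beaumont (11 years) before Baptiste (7 years).
Full order: Nguyen, Novak, Fontaine, Kapoor, Ruiz, Oyelaran, Romero, Beaumont, Baptiste, Ibarra.

Nguyen, Novak, Fontaine, Kapoor, Ruiz, Oyelaran, Romero, Beaumont, Baptiste, Ibarra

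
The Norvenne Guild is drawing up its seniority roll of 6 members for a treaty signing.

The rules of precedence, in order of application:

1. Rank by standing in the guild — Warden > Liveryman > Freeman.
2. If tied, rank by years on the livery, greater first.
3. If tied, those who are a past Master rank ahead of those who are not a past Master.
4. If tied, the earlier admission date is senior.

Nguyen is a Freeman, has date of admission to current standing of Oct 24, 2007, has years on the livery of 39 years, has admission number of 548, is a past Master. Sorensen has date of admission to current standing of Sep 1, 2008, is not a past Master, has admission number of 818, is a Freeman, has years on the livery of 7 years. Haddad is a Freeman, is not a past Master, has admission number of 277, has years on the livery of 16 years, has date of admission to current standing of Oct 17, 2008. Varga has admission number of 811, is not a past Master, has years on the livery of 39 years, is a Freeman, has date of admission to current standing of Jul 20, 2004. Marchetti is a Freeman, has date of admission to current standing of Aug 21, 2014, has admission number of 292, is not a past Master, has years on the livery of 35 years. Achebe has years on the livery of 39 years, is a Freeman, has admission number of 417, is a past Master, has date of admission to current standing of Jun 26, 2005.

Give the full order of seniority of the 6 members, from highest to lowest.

Achebe, Nguyen, Varga, Marchetti, Haddad, Sorensen

By standing in the guild: Achebe, Nguyen, Varga, Marchetti, Haddad and Sorensen (Freeman).
Among Achebe, Nguyen, Varga, Marchetti, Haddad and Sorensen, by years on the livery (higher first): Achebe, Nguyen and Varga (39 years) before Marchetti (35 years) before Haddad (16 years) before Sorensen (7 years).
Among Achebe, Nguyen and Varga, a past Master before not a past Master: Achebe and Nguyen (a past Master) before Varga (not a past Master).
Among Achebe and Nguyen, by date of admission to current standing (earlier first): Achebe (Jun 26, 2005) before Nguyen (Oct 24, 2007).
Full order: Achebe, Nguyen, Varga, Marchetti, Haddad, Sorensen.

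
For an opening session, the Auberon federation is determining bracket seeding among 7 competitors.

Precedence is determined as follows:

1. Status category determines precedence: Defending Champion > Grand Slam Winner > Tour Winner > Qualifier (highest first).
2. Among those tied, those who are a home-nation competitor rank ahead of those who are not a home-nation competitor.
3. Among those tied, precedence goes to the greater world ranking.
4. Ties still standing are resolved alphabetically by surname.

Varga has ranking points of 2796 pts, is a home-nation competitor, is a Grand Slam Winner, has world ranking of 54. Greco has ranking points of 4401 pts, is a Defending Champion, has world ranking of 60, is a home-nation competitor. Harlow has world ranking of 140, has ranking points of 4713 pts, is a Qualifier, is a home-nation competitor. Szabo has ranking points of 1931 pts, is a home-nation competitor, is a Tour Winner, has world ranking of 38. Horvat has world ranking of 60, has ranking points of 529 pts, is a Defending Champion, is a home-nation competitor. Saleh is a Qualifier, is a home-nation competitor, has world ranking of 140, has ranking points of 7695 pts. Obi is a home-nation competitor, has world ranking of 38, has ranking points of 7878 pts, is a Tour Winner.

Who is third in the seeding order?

Varga

By status category: Greco and Horvat (Defending Champion); then Varga (Grand Slam Winner); then Obi and Szabo (Tour Winner); then Harlow and Saleh (Qualifier).
Greco and Horvat are each a home-nation competitor, so the next rule applies.
Greco and Horvat both have world ranking 60, so the next rule applies.
Among Greco and Horvat, alphabetically by surname: Greco before Horvat.
Obi and Szabo are each a home-nation competitor, so the next rule applies.
Obi and Szabo both have world ranking 38, so the next rule applies.
Among Obi and Szabo, alphabetically by surname: Obi before Szabo.
Harlow and Saleh are each a home-nation competitor, so the next rule applies.
Harlow and Saleh both have world ranking 140, so the next rule applies.
Among Harlow and Saleh, alphabetically by surname: Harlow before Saleh.
Order: Greco, Horvat, Varga, Obi, Szabo, Harlow, Saleh.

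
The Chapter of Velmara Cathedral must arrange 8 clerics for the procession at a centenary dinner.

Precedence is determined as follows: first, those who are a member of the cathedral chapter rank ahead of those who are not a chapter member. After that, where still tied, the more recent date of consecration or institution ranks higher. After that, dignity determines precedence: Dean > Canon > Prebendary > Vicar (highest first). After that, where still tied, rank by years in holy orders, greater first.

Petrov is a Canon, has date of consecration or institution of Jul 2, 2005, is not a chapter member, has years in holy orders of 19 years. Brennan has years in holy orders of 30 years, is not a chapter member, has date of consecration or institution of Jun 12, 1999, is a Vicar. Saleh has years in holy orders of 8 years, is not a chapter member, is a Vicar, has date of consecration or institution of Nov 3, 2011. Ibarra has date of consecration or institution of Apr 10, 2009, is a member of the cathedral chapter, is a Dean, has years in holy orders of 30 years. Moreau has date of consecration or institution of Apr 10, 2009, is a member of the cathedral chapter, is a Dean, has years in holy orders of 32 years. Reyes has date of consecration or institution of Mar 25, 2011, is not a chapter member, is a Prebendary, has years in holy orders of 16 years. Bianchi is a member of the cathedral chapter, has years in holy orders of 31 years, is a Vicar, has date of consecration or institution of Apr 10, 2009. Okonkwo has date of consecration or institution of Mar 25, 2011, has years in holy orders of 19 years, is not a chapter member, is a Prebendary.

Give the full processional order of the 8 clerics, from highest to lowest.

Moreau, Ibarra, Bianchi, Saleh, Okonkwo, Reyes, Petrov, Brennan

By the first rule: Moreau, Ibarra and Bianchi (each a member of the cathedral chapter); then Saleh, Okonkwo, Reyes, Petrov and Brennan (each not a chapter member).
Moreau, Ibarra and Bianchi all have date of consecration or institution Apr 10, 2009, so the next rule applies.
Among Moreau, Ibarra and Bianchi, by dignity: Moreau and Ibarra (Dean) before Bianchi (Vicar).
Among Moreau and Ibarra, by years in holy orders (higher first): Moreau (32 years) before Ibarra (30 years).
Among Saleh, Okonkwo, Reyes, Petrov and Brennan, by date of consecration or institution (later first): Saleh (Nov 3, 2011) before Okonkwo and Reyes (Mar 25, 2011) before Petrov (Jul 2, 2005) before Brennan (Jun 12, 1999).
Okonkwo and Reyes are each Prebendary, so the next rule applies.
Among Okonkwo and Reyes, by years in holy orders (higher first): Okonkwo (19 years) before Reyes (16 years).
Full order: Moreau, Ibarra, Bianchi, Saleh, Okonkwo, Reyes, Petrov, Brennan.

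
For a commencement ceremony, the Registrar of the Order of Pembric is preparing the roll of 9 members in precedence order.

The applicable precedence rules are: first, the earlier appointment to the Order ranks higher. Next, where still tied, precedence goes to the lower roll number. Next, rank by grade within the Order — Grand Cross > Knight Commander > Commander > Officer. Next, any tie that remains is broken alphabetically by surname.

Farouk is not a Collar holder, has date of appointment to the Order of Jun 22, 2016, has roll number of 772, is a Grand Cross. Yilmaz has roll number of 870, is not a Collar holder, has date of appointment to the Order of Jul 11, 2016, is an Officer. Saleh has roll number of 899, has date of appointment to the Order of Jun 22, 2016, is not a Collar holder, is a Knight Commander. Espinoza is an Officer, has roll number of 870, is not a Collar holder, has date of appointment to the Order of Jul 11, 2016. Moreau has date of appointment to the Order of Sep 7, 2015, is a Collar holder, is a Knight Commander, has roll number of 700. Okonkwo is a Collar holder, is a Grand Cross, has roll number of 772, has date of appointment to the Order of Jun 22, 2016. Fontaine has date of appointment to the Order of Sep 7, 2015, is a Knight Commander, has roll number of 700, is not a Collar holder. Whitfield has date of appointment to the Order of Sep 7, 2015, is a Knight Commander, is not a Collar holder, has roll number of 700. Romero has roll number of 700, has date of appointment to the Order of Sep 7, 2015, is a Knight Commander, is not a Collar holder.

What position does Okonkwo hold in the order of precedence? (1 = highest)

6

By date of appointment to the Order (earlier first): Fontaine, Moreau, Romero and Whitfield (each Sep 7, 2015); then Farouk, Okonkwo and Saleh (each Jun 22, 2016); then Espinoza and Yilmaz (both Jul 11, 2016).
Fontaine, Moreau, Romero and Whitfield all have roll number 700, so the next rule applies.
Fontaine, Moreau, Romero and Whitfield are each Knight Commander, so the next rule applies.
Among Fontaine, Moreau, Romero and Whitfield, alphabetically by surname: Fontaine before Moreau before Romero before Whitfield.
Among Farouk, Okonkwo and Saleh, by roll number (lower first): Farouk and Okonkwo (772) before Saleh (899).
Farouk and Okonkwo are each Grand Cross, so the next rule applies.
Among Farouk and Okonkwo, alphabetically by surname: Farouk before Okonkwo.
Espinoza and Yilmaz both have roll number 870, so the next rule applies.
Espinoza and Yilmaz are each Officer, so the next rule applies.
Among Espinoza and Yilmaz, alphabetically by surname: Espinoza before Yilmaz.
Order: Fontaine, Moreau, Romero, Whitfield, Farouk, Okonkwo, Saleh, Espinoza, Yilmaz. So position 6.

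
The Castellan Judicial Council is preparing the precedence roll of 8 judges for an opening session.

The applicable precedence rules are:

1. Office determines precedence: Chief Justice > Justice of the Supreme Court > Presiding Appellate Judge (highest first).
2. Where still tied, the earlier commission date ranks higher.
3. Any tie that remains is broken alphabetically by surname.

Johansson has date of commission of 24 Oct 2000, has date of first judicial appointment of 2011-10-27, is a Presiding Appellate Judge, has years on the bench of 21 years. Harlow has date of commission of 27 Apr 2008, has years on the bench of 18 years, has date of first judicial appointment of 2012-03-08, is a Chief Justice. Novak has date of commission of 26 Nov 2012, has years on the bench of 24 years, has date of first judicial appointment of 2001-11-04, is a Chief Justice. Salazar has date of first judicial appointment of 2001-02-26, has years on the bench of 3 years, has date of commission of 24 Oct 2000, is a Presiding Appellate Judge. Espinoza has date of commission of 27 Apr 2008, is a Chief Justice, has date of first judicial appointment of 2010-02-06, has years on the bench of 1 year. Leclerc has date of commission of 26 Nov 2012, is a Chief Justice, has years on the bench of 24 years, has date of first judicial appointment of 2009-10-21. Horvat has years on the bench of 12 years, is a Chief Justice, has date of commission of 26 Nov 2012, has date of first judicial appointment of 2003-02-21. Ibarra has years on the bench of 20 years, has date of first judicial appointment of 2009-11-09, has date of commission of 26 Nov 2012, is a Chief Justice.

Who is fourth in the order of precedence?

Ibarra

By office: Espinoza, Harlow, Horvat, Ibarra, Leclerc and Novak (Chief Justice); then Johansson and Salazar (Presiding Appellate Judge).
Among Espinoza, Harlow, Horvat, Ibarra, Leclerc and Novak, by date of commission (earlier first): Espinoza and Harlow (27 Apr 2008) before Horvat, Ibarra, Leclerc and Novak (26 Nov 2012).
Among Espinoza and Harlow, alphabetically by surname: Espinoza before Harlow.
Among Horvat, Ibarra, Leclerc and Novak, alphabetically by surname: Horvat before Ibarra before Leclerc before Novak.
Johansson and Salazar both have date of commission 24 Oct 2000, so the next rule applies.
Among Johansson and Salazar, alphabetically by surname: Johansson before Salazar.
Order: Espinoza, Harlow, Horvat, Ibarra, Leclerc, Novak, Johansson, Salazar.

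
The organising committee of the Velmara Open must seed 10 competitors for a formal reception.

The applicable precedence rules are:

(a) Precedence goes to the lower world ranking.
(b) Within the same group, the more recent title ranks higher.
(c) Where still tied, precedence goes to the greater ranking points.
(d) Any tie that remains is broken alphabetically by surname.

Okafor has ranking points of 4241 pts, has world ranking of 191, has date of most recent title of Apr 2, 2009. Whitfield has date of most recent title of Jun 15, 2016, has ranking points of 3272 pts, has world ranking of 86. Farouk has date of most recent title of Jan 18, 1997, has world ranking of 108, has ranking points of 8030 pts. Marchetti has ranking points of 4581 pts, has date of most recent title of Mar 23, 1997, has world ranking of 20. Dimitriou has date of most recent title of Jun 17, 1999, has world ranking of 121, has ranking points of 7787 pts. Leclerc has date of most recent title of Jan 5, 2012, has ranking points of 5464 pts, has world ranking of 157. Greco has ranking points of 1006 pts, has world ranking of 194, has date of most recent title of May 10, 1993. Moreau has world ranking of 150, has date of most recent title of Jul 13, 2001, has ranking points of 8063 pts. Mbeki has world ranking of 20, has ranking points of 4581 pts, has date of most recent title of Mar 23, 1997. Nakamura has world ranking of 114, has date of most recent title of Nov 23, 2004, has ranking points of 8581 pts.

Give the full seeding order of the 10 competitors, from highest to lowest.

By world ranking (lower first): Marchetti and Mbeki (both 20); then Whitfield (86); then Farouk (108); then Nakamura (114); then Dimitriou (121); then Moreau (150); then Leclerc (157); then Okafor (191); then Greco (194).
Marchetti and Mbeki both have date of most recent title Mar 23, 1997, so the next rule applies.
Marchetti and Mbeki both have ranking points 4581 pts, so the next rule applies.
Among Marchetti and Mbeki, alphabetically by surname: Marchetti before Mbeki.
Full order: Marchetti, Mbeki, Whitfield, Farouk, Nakamura, Dimitriou, Moreau, Leclerc, Okafor, Greco.

Marchetti, Mbeki, Whitfield, Farouk, Nakamura, Dimitriou, Moreau, Leclerc, Okafor, Greco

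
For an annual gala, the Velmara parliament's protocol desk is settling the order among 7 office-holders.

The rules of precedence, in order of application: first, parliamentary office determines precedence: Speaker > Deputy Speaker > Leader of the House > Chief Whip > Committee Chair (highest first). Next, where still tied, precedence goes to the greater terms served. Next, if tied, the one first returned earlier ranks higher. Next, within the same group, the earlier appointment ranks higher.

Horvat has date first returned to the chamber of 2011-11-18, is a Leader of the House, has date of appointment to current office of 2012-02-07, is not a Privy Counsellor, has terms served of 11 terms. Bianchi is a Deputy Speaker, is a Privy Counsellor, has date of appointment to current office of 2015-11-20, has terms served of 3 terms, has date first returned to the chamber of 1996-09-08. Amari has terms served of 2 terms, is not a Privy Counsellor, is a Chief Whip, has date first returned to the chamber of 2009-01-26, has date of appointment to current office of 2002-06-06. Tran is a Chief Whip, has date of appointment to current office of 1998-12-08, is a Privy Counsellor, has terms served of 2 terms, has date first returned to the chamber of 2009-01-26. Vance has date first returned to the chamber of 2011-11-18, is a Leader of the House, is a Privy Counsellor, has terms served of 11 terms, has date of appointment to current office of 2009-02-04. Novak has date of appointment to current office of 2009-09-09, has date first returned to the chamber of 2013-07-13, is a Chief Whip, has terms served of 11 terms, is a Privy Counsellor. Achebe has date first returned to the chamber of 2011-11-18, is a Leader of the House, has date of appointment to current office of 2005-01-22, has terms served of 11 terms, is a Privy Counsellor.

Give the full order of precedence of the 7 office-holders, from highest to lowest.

By parliamentary office: Bianchi (Deputy Speaker); then Achebe, Vance and Horvat (Leader of the House); then Novak, Tran and Amari (Chief Whip).
Achebe, Vance and Horvat all have terms served 11 terms, so the next rule applies.
Achebe, Vance and Horvat all have date first returned to the chamber 2011-11-18, so the next rule applies.
Among Achebe, Vance and Horvat, by date of appointment to current office (earlier first): Achebe (2005-01-22) before Vance (2009-02-04) before Horvat (2012-02-07).
Among Novak, Tran and Amari, by terms served (higher first): Novak (11 terms) before Tran and Amari (2 terms).
Tran and Amari both have date first returned to the chamber 2009-01-26, so the next rule applies.
Among Tran and Amari, by date of appointment to current office (earlier first): Tran (1998-12-08) before Amari (2002-06-06).
Full order: Bianchi, Achebe, Vance, Horvat, Novak, Tran, Amari.

Bianchi, Achebe, Vance, Horvat, Novak, Tran, Amari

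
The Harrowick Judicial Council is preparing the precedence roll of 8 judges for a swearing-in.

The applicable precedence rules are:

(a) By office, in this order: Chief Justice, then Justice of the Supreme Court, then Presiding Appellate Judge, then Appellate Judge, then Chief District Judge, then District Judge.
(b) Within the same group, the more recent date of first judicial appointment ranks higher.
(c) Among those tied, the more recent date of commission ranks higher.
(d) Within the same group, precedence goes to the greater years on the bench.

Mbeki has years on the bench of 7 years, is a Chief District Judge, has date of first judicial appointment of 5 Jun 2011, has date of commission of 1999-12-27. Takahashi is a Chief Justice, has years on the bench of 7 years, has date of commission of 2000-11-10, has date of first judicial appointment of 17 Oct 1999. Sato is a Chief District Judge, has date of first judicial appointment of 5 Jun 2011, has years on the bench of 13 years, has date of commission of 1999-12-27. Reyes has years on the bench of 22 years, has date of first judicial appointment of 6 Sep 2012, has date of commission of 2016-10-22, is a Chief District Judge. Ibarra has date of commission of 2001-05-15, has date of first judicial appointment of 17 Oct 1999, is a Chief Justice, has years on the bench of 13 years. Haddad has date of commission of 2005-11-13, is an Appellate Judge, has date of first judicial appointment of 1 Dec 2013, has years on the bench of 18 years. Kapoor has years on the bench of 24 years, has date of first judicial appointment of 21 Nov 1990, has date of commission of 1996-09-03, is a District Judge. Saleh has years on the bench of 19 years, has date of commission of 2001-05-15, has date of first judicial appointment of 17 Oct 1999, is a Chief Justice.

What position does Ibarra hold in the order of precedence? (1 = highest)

By office: Saleh, Ibarra and Takahashi (Chief Justice); then Haddad (Appellate Judge); then Reyes, Sato and Mbeki (Chief District Judge); then Kapoor (District Judge).
Saleh, Ibarra and Takahashi all have date of first judicial appointment 17 Oct 1999, so the next rule applies.
Among Saleh, Ibarra and Takahashi, by date of commission (later first): Saleh and Ibarra (2001-05-15) before Takahashi (2000-11-10).
Among Saleh and Ibarra, by years on the bench (higher first): Saleh (19 years) before Ibarra (13 years).
Among Reyes, Sato and Mbeki, by date of first judicial appointment (later first): Reyes (6 Sep 2012) before Sato and Mbeki (5 Jun 2011).
Sato and Mbeki both have date of commission 1999-12-27, so the next rule applies.
Among Sato and Mbeki, by years on the bench (higher first): Sato (13 years) before Mbeki (7 years).
Order: Saleh, Ibarra, Takahashi, Haddad, Reyes, Sato, Mbeki, Kapoor. So position 2.

2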